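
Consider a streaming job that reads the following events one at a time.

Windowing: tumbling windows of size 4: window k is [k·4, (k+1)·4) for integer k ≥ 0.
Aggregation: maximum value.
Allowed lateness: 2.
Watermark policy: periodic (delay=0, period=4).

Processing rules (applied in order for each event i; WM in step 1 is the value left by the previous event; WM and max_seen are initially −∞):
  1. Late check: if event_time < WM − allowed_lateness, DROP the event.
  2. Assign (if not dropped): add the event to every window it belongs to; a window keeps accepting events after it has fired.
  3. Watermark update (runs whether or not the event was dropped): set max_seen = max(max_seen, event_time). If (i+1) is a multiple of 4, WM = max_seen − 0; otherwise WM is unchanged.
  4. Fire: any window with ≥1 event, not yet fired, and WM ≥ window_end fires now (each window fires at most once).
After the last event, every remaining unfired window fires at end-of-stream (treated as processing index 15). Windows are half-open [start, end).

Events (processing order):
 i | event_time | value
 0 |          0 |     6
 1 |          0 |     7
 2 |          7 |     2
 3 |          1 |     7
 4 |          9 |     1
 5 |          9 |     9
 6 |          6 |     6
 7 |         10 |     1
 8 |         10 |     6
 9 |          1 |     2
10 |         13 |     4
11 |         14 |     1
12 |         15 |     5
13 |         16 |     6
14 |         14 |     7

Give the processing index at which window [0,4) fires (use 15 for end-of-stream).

i=0 t=0 v=6: → [0,4); WM=−∞
i=1 t=0 v=7: → [0,4); WM=−∞
i=2 t=7 v=2: → [4,8); WM=−∞
i=3 t=1 v=7: → [0,4); WM=7; [0,4) fires=7
i=4 t=9 v=1: → [8,12); WM=7
i=5 t=9 v=9: → [8,12); WM=7
i=6 t=6 v=6: → [4,8); WM=7
i=7 t=10 v=1: → [8,12); WM=10; [4,8) fires=6
i=8 t=10 v=6: → [8,12); WM=10
i=9 t=1 v=2: DROP (t<10-2); WM=10
i=10 t=13 v=4: → [12,16); WM=10
i=11 t=14 v=1: → [12,16); WM=14; [8,12) fires=9
i=12 t=15 v=5: → [12,16); WM=14
i=13 t=16 v=6: → [16,20); WM=14
i=14 t=14 v=7: → [12,16); WM=14

3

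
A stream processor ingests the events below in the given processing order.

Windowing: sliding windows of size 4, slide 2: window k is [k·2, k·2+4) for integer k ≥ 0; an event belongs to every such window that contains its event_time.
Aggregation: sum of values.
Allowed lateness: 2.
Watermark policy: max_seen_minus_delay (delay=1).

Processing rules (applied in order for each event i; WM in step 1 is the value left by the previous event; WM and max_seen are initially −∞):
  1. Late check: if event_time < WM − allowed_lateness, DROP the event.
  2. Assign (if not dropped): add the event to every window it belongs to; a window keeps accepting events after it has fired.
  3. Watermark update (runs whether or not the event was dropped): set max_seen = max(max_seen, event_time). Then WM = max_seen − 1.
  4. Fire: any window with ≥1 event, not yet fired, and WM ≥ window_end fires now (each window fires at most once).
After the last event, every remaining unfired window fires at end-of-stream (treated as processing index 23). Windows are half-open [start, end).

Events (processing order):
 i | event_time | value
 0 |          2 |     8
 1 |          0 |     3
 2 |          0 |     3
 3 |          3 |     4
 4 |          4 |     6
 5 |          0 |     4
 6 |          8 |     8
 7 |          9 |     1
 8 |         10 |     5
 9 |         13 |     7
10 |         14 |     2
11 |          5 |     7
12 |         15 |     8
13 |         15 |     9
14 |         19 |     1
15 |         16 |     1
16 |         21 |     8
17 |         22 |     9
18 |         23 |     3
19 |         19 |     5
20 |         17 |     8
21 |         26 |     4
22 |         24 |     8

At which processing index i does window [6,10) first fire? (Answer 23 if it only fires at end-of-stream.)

9

i=0 t=2 v=8: → [2,6),[0,4); WM=1
i=1 t=0 v=3: → [0,4); WM=1
i=2 t=0 v=3: → [0,4); WM=1
i=3 t=3 v=4: → [2,6),[0,4); WM=2
i=4 t=4 v=6: → [4,8),[2,6); WM=3
i=5 t=0 v=4: DROP (t<3-2); WM=3
i=6 t=8 v=8: → [8,12),[6,10); WM=7; [0,4) fires=18 [2,6) fires=18
i=7 t=9 v=1: → [8,12),[6,10); WM=8; [4,8) fires=6
i=8 t=10 v=5: → [10,14),[8,12); WM=9
i=9 t=13 v=7: → [12,16),[10,14); WM=12; [6,10) fires=9 [8,12) fires=14
i=10 t=14 v=2: → [14,18),[12,16); WM=13
i=11 t=5 v=7: DROP (t<13-2); WM=13
i=12 t=15 v=8: → [14,18),[12,16); WM=14; [10,14) fires=12
i=13 t=15 v=9: → [14,18),[12,16); WM=14
i=14 t=19 v=1: → [18,22),[16,20); WM=18; [12,16) fires=26 [14,18) fires=19
i=15 t=16 v=1: → [16,20),[14,18); WM=18
i=16 t=21 v=8: → [20,24),[18,22); WM=20; [16,20) fires=2
i=17 t=22 v=9: → [22,26),[20,24); WM=21
i=18 t=23 v=3: → [22,26),[20,24); WM=22; [18,22) fires=9
i=19 t=19 v=5: DROP (t<22-2); WM=22
i=20 t=17 v=8: DROP (t<22-2); WM=22
i=21 t=26 v=4: → [26,30),[24,28); WM=25; [20,24) fires=20
i=22 t=24 v=8: → [24,28),[22,26); WM=25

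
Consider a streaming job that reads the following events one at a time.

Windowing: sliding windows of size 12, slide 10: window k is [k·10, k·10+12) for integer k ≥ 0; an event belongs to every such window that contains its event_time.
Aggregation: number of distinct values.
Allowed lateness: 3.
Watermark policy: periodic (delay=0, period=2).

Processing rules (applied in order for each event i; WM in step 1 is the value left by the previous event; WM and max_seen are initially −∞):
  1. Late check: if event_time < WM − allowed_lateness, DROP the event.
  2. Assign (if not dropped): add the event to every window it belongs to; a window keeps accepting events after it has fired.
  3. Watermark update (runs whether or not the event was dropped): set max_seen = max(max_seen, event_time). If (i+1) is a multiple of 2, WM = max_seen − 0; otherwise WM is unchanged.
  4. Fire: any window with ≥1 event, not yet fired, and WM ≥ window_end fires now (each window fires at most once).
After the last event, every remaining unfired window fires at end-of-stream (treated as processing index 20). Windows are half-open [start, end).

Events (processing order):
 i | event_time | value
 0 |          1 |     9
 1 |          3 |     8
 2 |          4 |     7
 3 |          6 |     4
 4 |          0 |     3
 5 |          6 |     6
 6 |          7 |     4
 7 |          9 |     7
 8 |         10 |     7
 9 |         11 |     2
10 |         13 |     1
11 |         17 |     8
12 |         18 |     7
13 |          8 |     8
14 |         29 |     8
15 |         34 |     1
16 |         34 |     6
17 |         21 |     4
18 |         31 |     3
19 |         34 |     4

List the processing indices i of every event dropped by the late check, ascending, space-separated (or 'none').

i=0 t=1 v=9: → [0,12); WM=−∞
i=1 t=3 v=8: → [0,12); WM=3
i=2 t=4 v=7: → [0,12); WM=3
i=3 t=6 v=4: → [0,12); WM=6
i=4 t=0 v=3: DROP (t<6-3); WM=6
i=5 t=6 v=6: → [0,12); WM=6
i=6 t=7 v=4: → [0,12); WM=6
i=7 t=9 v=7: → [0,12); WM=9
i=8 t=10 v=7: → [10,22),[0,12); WM=9
i=9 t=11 v=2: → [10,22),[0,12); WM=11
i=10 t=13 v=1: → [10,22); WM=11
i=11 t=17 v=8: → [10,22); WM=17; [0,12) fires=6
i=12 t=18 v=7: → [10,22); WM=17
i=13 t=8 v=8: DROP (t<17-3); WM=18
i=14 t=29 v=8: → [20,32); WM=18
i=15 t=34 v=1: → [30,42); WM=34; [10,22) fires=4 [20,32) fires=1
i=16 t=34 v=6: → [30,42); WM=34
i=17 t=21 v=4: DROP (t<34-3); WM=34
i=18 t=31 v=3: → [30,42),[20,32); WM=34
i=19 t=34 v=4: → [30,42); WM=34

4 13 17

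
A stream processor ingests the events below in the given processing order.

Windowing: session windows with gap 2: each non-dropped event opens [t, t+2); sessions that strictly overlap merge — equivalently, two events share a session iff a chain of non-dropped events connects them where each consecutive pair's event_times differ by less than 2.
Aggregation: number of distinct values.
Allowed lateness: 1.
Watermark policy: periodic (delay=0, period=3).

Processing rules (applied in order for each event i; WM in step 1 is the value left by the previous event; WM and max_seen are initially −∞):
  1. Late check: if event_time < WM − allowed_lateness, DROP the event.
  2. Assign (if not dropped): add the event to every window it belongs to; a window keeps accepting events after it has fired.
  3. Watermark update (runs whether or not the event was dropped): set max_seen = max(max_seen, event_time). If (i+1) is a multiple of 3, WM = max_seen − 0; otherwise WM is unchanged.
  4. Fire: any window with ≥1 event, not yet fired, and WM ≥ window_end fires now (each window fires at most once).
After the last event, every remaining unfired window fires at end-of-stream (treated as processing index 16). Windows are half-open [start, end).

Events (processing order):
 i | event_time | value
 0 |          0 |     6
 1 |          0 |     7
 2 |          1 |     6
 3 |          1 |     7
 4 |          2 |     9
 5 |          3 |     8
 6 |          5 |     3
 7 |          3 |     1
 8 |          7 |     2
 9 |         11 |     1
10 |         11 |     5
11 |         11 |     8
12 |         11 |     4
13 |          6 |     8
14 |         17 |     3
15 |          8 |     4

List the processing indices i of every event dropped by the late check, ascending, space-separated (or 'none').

13 15

i=0 t=0 v=6: → [0,2); WM=−∞
i=1 t=0 v=7: → [0,2); WM=−∞
i=2 t=1 v=6: → [0,3); WM=1
i=3 t=1 v=7: → [0,3); WM=1
i=4 t=2 v=9: → [0,4); WM=1
i=5 t=3 v=8: → [0,5); WM=3
i=6 t=5 v=3: → [5,7); WM=3
i=7 t=3 v=1: → [0,5); WM=3
i=8 t=7 v=2: → [7,9); WM=7
i=9 t=11 v=1: → [11,13); WM=7
i=10 t=11 v=5: → [11,13); WM=7
i=11 t=11 v=8: → [11,13); WM=11
i=12 t=11 v=4: → [11,13); WM=11
i=13 t=6 v=8: DROP (t<11-1); WM=11
i=14 t=17 v=3: → [17,19); WM=17
i=15 t=8 v=4: DROP (t<17-1); WM=17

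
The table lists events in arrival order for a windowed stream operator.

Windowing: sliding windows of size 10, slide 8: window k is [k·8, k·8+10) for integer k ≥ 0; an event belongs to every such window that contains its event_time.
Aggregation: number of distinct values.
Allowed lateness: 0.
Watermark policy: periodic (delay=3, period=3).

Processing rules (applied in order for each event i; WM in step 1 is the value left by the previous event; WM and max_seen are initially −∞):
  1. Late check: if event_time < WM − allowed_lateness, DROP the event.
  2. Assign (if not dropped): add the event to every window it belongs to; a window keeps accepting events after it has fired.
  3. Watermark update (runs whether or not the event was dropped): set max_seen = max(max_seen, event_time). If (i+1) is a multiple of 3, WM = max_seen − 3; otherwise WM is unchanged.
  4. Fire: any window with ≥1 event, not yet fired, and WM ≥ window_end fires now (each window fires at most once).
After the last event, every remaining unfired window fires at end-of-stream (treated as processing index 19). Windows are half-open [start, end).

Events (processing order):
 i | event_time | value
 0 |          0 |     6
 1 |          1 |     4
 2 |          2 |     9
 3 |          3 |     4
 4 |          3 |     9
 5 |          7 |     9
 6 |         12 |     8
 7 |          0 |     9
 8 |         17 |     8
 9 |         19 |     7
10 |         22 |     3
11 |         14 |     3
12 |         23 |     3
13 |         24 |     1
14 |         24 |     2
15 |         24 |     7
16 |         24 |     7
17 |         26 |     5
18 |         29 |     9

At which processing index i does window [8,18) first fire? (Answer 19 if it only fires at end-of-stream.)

11

i=0 t=0 v=6: → [0,10); WM=−∞
i=1 t=1 v=4: → [0,10); WM=−∞
i=2 t=2 v=9: → [0,10); WM=-1
i=3 t=3 v=4: → [0,10); WM=-1
i=4 t=3 v=9: → [0,10); WM=-1
i=5 t=7 v=9: → [0,10); WM=4
i=6 t=12 v=8: → [8,18); WM=4
i=7 t=0 v=9: DROP (t<4-0); WM=4
i=8 t=17 v=8: → [16,26),[8,18); WM=14; [0,10) fires=3
i=9 t=19 v=7: → [16,26); WM=14
i=10 t=22 v=3: → [16,26); WM=14
i=11 t=14 v=3: → [8,18); WM=19; [8,18) fires=2
i=12 t=23 v=3: → [16,26); WM=19
i=13 t=24 v=1: → [24,34),[16,26); WM=19
i=14 t=24 v=2: → [24,34),[16,26); WM=21
i=15 t=24 v=7: → [24,34),[16,26); WM=21
i=16 t=24 v=7: → [24,34),[16,26); WM=21
i=17 t=26 v=5: → [24,34); WM=23
i=18 t=29 v=9: → [24,34); WM=23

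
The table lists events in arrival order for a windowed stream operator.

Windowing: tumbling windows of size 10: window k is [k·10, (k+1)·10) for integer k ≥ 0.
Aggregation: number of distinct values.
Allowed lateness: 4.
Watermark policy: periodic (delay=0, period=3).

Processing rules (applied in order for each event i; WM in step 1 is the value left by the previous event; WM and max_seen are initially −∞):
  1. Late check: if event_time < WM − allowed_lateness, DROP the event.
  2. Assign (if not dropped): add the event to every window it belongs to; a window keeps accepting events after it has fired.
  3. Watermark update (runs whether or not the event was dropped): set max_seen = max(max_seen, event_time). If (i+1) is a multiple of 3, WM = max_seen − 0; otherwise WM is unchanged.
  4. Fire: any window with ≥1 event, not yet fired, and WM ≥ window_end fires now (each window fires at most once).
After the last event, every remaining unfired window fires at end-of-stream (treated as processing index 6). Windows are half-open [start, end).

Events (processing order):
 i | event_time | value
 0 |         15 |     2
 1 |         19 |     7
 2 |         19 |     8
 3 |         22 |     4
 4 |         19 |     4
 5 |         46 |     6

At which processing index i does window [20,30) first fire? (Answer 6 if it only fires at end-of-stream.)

5

i=0 t=15 v=2: → [10,20); WM=−∞
i=1 t=19 v=7: → [10,20); WM=−∞
i=2 t=19 v=8: → [10,20); WM=19
i=3 t=22 v=4: → [20,30); WM=19
i=4 t=19 v=4: → [10,20); WM=19
i=5 t=46 v=6: → [40,50); WM=46; [10,20) fires=4 [20,30) fires=1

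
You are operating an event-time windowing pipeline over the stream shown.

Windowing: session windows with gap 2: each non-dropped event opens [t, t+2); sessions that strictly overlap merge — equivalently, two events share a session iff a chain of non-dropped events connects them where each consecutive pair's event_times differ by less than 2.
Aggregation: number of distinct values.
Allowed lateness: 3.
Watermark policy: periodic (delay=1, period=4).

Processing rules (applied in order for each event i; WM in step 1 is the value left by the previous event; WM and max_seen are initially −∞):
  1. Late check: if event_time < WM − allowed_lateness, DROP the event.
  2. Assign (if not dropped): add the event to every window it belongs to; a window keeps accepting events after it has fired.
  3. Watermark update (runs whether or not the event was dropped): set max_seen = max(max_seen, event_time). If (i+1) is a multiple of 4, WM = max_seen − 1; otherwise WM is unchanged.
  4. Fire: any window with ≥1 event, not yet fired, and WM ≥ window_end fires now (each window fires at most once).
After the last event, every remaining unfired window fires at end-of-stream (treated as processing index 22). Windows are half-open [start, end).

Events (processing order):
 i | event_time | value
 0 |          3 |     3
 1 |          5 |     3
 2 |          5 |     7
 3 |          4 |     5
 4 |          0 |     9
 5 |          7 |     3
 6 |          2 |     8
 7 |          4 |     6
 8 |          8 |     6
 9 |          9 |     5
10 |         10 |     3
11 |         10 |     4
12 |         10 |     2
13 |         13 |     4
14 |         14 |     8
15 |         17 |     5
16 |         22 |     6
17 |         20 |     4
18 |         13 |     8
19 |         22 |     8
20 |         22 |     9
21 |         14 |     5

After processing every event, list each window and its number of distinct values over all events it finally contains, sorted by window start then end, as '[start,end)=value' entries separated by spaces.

i=0 t=3 v=3: → [3,5); WM=−∞
i=1 t=5 v=3: → [5,7); WM=−∞
i=2 t=5 v=7: → [5,7); WM=−∞
i=3 t=4 v=5: → [3,7); WM=4
i=4 t=0 v=9: DROP (t<4-3); WM=4
i=5 t=7 v=3: → [7,9); WM=4
i=6 t=2 v=8: → [2,7); WM=4
i=7 t=4 v=6: → [2,7); WM=6
i=8 t=8 v=6: → [7,10); WM=6
i=9 t=9 v=5: → [7,11); WM=6
i=10 t=10 v=3: → [7,12); WM=6
i=11 t=10 v=4: → [7,12); WM=9
i=12 t=10 v=2: → [7,12); WM=9
i=13 t=13 v=4: → [13,15); WM=9
i=14 t=14 v=8: → [13,16); WM=9
i=15 t=17 v=5: → [17,19); WM=16
i=16 t=22 v=6: → [22,24); WM=16
i=17 t=20 v=4: → [20,22); WM=16
i=18 t=13 v=8: → [13,16); WM=16
i=19 t=22 v=8: → [22,24); WM=21
i=20 t=22 v=9: → [22,24); WM=21
i=21 t=14 v=5: DROP (t<21-3); WM=21

[2,7)=5 [7,12)=5 [13,16)=2 [17,19)=1 [20,22)=1 [22,24)=3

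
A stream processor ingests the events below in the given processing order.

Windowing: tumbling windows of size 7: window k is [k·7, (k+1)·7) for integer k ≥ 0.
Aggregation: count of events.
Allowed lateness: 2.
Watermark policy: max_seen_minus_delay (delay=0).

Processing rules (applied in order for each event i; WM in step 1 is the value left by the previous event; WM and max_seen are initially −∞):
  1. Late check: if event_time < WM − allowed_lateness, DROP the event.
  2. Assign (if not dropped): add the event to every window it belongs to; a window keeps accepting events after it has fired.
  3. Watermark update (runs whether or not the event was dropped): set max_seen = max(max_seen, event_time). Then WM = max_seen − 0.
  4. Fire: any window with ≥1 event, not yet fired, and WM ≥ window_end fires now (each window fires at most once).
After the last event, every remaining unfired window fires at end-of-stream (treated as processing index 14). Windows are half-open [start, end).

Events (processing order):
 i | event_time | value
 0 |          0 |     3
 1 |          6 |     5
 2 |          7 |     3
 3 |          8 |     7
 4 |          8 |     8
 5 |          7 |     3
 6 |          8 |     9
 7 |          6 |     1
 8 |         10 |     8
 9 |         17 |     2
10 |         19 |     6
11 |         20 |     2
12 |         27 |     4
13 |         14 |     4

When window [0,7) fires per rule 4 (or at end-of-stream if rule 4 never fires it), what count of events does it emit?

2

i=0 t=0 v=3: → [0,7); WM=0
i=1 t=6 v=5: → [0,7); WM=6
i=2 t=7 v=3: → [7,14); WM=7; [0,7) fires=2
i=3 t=8 v=7: → [7,14); WM=8
i=4 t=8 v=8: → [7,14); WM=8
i=5 t=7 v=3: → [7,14); WM=8
i=6 t=8 v=9: → [7,14); WM=8
i=7 t=6 v=1: → [0,7); WM=8
i=8 t=10 v=8: → [7,14); WM=10
i=9 t=17 v=2: → [14,21); WM=17; [7,14) fires=6
i=10 t=19 v=6: → [14,21); WM=19
i=11 t=20 v=2: → [14,21); WM=20
i=12 t=27 v=4: → [21,28); WM=27; [14,21) fires=3
i=13 t=14 v=4: DROP (t<27-2); WM=27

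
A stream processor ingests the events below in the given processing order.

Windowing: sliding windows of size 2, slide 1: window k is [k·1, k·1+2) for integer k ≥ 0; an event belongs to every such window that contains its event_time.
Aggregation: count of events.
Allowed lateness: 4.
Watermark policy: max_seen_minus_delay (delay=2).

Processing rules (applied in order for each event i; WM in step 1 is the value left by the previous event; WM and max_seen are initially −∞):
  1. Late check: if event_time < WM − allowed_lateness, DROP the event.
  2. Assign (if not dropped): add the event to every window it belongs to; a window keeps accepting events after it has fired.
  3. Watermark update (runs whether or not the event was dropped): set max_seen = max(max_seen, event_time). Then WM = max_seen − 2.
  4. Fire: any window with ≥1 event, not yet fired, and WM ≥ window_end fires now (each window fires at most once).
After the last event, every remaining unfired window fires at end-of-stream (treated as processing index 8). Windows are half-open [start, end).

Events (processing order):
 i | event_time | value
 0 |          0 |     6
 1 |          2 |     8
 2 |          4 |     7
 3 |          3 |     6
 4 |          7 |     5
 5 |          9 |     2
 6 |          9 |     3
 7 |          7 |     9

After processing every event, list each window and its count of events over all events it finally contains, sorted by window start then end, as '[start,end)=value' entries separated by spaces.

[0,2)=1 [1,3)=1 [2,4)=2 [3,5)=2 [4,6)=1 [6,8)=2 [7,9)=2 [8,10)=2 [9,11)=2

i=0 t=0 v=6: → [0,2); WM=-2
i=1 t=2 v=8: → [2,4),[1,3); WM=0
i=2 t=4 v=7: → [4,6),[3,5); WM=2; [0,2) fires=1
i=3 t=3 v=6: → [3,5),[2,4); WM=2
i=4 t=7 v=5: → [7,9),[6,8); WM=5; [1,3) fires=1 [2,4) fires=2 [3,5) fires=2
i=5 t=9 v=2: → [9,11),[8,10); WM=7; [4,6) fires=1
i=6 t=9 v=3: → [9,11),[8,10); WM=7
i=7 t=7 v=9: → [7,9),[6,8); WM=7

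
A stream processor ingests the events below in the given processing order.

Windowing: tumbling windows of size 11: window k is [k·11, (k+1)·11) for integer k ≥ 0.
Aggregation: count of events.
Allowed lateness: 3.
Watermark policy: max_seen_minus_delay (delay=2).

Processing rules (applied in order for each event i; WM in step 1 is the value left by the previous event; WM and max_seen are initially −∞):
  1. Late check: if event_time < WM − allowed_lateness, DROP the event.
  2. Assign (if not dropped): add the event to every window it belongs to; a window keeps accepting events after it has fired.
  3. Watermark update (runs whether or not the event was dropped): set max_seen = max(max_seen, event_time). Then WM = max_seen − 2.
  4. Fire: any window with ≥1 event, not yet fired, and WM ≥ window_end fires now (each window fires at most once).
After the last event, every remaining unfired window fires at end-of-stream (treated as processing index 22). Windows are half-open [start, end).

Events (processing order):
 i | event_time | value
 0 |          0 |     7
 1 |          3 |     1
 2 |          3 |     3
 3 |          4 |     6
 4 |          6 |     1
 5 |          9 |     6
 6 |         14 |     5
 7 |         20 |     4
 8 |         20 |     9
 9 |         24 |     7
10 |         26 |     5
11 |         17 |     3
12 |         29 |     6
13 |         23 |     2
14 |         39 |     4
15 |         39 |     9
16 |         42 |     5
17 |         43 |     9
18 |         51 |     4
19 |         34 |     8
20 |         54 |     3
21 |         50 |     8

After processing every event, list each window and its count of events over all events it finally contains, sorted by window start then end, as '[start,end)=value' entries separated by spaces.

i=0 t=0 v=7: → [0,11); WM=-2
i=1 t=3 v=1: → [0,11); WM=1
i=2 t=3 v=3: → [0,11); WM=1
i=3 t=4 v=6: → [0,11); WM=2
i=4 t=6 v=1: → [0,11); WM=4
i=5 t=9 v=6: → [0,11); WM=7
i=6 t=14 v=5: → [11,22); WM=12; [0,11) fires=6
i=7 t=20 v=4: → [11,22); WM=18
i=8 t=20 v=9: → [11,22); WM=18
i=9 t=24 v=7: → [22,33); WM=22; [11,22) fires=3
i=10 t=26 v=5: → [22,33); WM=24
i=11 t=17 v=3: DROP (t<24-3); WM=24
i=12 t=29 v=6: → [22,33); WM=27
i=13 t=23 v=2: DROP (t<27-3); WM=27
i=14 t=39 v=4: → [33,44); WM=37; [22,33) fires=3
i=15 t=39 v=9: → [33,44); WM=37
i=16 t=42 v=5: → [33,44); WM=40
i=17 t=43 v=9: → [33,44); WM=41
i=18 t=51 v=4: → [44,55); WM=49; [33,44) fires=4
i=19 t=34 v=8: DROP (t<49-3); WM=49
i=20 t=54 v=3: → [44,55); WM=52
i=21 t=50 v=8: → [44,55); WM=52

[0,11)=6 [11,22)=3 [22,33)=3 [33,44)=4 [44,55)=3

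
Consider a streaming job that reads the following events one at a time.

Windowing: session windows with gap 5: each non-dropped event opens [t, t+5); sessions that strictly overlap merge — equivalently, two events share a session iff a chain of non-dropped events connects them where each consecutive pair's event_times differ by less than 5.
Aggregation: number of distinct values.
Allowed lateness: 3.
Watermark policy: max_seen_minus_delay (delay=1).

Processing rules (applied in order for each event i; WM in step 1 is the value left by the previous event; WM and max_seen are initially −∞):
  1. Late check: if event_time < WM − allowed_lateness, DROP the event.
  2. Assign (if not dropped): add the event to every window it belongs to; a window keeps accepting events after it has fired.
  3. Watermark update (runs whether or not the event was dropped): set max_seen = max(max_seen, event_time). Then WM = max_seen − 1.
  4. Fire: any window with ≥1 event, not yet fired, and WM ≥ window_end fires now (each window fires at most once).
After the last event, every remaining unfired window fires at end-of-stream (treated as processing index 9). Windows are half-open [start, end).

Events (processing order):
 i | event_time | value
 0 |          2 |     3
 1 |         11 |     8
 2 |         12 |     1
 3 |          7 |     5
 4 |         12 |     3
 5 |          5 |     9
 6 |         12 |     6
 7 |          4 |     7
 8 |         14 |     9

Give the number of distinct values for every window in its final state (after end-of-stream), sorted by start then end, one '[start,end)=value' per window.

[2,7)=1 [11,19)=5

i=0 t=2 v=3: → [2,7); WM=1
i=1 t=11 v=8: → [11,16); WM=10
i=2 t=12 v=1: → [11,17); WM=11
i=3 t=7 v=5: DROP (t<11-3); WM=11
i=4 t=12 v=3: → [11,17); WM=11
i=5 t=5 v=9: DROP (t<11-3); WM=11
i=6 t=12 v=6: → [11,17); WM=11
i=7 t=4 v=7: DROP (t<11-3); WM=11
i=8 t=14 v=9: → [11,19); WM=13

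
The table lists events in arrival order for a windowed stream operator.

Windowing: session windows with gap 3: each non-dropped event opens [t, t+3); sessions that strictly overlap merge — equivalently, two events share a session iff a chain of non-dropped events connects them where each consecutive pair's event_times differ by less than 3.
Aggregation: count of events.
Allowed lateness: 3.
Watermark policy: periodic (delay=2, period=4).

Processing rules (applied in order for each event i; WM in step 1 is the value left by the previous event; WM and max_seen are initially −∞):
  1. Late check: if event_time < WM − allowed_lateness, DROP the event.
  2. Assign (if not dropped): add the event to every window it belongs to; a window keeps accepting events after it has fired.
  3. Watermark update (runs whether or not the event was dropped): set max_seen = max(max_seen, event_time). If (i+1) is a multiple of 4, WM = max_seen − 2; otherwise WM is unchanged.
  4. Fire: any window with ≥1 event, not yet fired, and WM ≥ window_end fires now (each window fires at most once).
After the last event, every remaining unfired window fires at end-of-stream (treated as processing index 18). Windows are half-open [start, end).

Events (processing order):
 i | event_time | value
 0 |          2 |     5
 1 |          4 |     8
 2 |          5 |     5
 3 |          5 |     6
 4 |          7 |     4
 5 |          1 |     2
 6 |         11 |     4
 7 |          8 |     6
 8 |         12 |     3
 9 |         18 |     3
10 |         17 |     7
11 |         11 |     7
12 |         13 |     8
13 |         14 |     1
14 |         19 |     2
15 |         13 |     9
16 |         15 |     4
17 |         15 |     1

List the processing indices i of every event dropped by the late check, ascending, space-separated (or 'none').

none

i=0 t=2 v=5: → [2,5); WM=−∞
i=1 t=4 v=8: → [2,7); WM=−∞
i=2 t=5 v=5: → [2,8); WM=−∞
i=3 t=5 v=6: → [2,8); WM=3
i=4 t=7 v=4: → [2,10); WM=3
i=5 t=1 v=2: → [1,10); WM=3
i=6 t=11 v=4: → [11,14); WM=3
i=7 t=8 v=6: → [1,11); WM=9
i=8 t=12 v=3: → [11,15); WM=9
i=9 t=18 v=3: → [18,21); WM=9
i=10 t=17 v=7: → [17,21); WM=9
i=11 t=11 v=7: → [11,15); WM=16
i=12 t=13 v=8: → [11,16); WM=16
i=13 t=14 v=1: → [11,17); WM=16
i=14 t=19 v=2: → [17,22); WM=16
i=15 t=13 v=9: → [11,17); WM=17
i=16 t=15 v=4: → [11,22); WM=17
i=17 t=15 v=1: → [11,22); WM=17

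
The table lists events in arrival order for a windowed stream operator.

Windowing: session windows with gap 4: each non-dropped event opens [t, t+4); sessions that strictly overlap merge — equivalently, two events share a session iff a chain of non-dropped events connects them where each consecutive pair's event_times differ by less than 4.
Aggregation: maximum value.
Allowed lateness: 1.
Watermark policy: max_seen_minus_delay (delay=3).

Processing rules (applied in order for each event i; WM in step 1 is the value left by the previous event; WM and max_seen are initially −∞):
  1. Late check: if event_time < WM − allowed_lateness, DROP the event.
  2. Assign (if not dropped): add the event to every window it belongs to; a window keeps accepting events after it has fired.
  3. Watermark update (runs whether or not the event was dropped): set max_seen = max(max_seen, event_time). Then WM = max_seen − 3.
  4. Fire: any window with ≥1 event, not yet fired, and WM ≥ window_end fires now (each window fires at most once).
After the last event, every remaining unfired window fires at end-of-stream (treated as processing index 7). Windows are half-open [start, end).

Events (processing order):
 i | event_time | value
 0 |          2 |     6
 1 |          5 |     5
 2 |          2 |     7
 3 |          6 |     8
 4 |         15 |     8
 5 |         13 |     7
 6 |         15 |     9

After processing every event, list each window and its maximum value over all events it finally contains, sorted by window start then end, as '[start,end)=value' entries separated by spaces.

i=0 t=2 v=6: → [2,6); WM=-1
i=1 t=5 v=5: → [2,9); WM=2
i=2 t=2 v=7: → [2,9); WM=2
i=3 t=6 v=8: → [2,10); WM=3
i=4 t=15 v=8: → [15,19); WM=12
i=5 t=13 v=7: → [13,19); WM=12
i=6 t=15 v=9: → [13,19); WM=12

[2,10)=8 [13,19)=9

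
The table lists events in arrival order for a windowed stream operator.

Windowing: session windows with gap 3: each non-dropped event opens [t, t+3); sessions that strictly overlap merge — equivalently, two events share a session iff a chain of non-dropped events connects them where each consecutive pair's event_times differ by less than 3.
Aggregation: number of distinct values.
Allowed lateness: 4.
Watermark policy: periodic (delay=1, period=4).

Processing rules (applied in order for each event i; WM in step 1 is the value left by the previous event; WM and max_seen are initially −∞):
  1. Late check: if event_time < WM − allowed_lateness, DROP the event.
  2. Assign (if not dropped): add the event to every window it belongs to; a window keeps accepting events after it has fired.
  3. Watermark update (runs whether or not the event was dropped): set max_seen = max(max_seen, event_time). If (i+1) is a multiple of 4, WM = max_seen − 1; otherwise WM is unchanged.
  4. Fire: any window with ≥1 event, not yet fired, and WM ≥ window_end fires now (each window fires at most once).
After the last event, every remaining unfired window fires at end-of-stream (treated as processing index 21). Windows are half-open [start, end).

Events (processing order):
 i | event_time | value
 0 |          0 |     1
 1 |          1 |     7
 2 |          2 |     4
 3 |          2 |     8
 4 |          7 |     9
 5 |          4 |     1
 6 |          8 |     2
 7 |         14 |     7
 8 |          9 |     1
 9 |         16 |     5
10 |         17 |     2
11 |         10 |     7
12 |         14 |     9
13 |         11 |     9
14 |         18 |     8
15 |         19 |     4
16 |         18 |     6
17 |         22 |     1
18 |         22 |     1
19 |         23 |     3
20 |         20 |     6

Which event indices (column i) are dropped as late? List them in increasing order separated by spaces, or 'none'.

13

i=0 t=0 v=1: → [0,3); WM=−∞
i=1 t=1 v=7: → [0,4); WM=−∞
i=2 t=2 v=4: → [0,5); WM=−∞
i=3 t=2 v=8: → [0,5); WM=1
i=4 t=7 v=9: → [7,10); WM=1
i=5 t=4 v=1: → [0,7); WM=1
i=6 t=8 v=2: → [7,11); WM=1
i=7 t=14 v=7: → [14,17); WM=13
i=8 t=9 v=1: → [7,12); WM=13
i=9 t=16 v=5: → [14,19); WM=13
i=10 t=17 v=2: → [14,20); WM=13
i=11 t=10 v=7: → [7,13); WM=16
i=12 t=14 v=9: → [14,20); WM=16
i=13 t=11 v=9: DROP (t<16-4); WM=16
i=14 t=18 v=8: → [14,21); WM=16
i=15 t=19 v=4: → [14,22); WM=18
i=16 t=18 v=6: → [14,22); WM=18
i=17 t=22 v=1: → [22,25); WM=18
i=18 t=22 v=1: → [22,25); WM=18
i=19 t=23 v=3: → [22,26); WM=22
i=20 t=20 v=6: → [14,26); WM=22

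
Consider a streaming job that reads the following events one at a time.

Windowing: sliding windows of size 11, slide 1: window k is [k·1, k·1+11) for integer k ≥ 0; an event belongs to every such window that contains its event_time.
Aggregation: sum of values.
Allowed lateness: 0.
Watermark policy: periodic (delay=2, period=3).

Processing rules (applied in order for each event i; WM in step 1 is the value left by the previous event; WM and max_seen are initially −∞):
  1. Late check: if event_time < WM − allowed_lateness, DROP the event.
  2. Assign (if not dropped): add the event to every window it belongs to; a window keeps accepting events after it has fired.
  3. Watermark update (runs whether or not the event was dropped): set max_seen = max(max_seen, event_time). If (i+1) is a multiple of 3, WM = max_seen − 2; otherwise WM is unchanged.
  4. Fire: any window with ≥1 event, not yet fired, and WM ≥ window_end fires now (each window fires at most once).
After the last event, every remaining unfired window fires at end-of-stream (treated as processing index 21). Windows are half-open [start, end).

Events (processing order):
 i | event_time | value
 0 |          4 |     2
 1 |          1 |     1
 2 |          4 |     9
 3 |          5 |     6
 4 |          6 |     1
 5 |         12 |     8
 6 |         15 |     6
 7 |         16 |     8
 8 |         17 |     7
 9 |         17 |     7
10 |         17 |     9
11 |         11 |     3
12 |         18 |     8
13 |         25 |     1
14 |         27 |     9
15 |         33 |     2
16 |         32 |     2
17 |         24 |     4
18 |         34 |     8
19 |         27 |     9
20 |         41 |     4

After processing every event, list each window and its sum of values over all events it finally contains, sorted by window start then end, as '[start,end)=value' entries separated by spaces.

[0,11)=19 [1,12)=19 [2,13)=26 [3,14)=26 [4,15)=26 [5,16)=21 [6,17)=23 [7,18)=45 [8,19)=53 [9,20)=53 [10,21)=53 [11,22)=53 [12,23)=53 [13,24)=45 [14,25)=45 [15,26)=46 [16,27)=40 [17,28)=41 [18,29)=18 [19,30)=10 [20,31)=10 [21,32)=10 [22,33)=12 [23,34)=14 [24,35)=22 [25,36)=22 [26,37)=21 [27,38)=21 [28,39)=12 [29,40)=12 [30,41)=12 [31,42)=16 [32,43)=16 [33,44)=14 [34,45)=12 [35,46)=4 [36,47)=4 [37,48)=4 [38,49)=4 [39,50)=4 [40,51)=4 [41,52)=4

i=0 t=4 v=2: → [4,15),[3,14),[2,13),[1,12),[0,11); WM=−∞
i=1 t=1 v=1: → [1,12),[0,11); WM=−∞
i=2 t=4 v=9: → [4,15),[3,14),[2,13),[1,12),[0,11); WM=2
i=3 t=5 v=6: → [5,16),[4,15),[3,14),[2,13),[1,12),[0,11); WM=2
i=4 t=6 v=1: → [6,17),[5,16),[4,15),[3,14),[2,13),[1,12),[0,11); WM=2
i=5 t=12 v=8: → [12,23),[11,22),[10,21),[9,20),[8,19),[7,18),[6,17),[5,16),[4,15),[3,14),[2,13); WM=10
i=6 t=15 v=6: → [15,26),[14,25),[13,24),[12,23),[11,22),[10,21),[9,20),[8,19),[7,18),[6,17),[5,16); WM=10
i=7 t=16 v=8: → [16,27),[15,26),[14,25),[13,24),[12,23),[11,22),[10,21),[9,20),[8,19),[7,18),[6,17); WM=10
i=8 t=17 v=7: → [17,28),[16,27),[15,26),[14,25),[13,24),[12,23),[11,22),[10,21),[9,20),[8,19),[7,18); WM=15; [0,11) fires=19 [1,12) fires=19 [2,13) fires=26 [3,14) fires=26 [4,15) fires=26
i=9 t=17 v=7: → [17,28),[16,27),[15,26),[14,25),[13,24),[12,23),[11,22),[10,21),[9,20),[8,19),[7,18); WM=15
i=10 t=17 v=9: → [17,28),[16,27),[15,26),[14,25),[13,24),[12,23),[11,22),[10,21),[9,20),[8,19),[7,18); WM=15
i=11 t=11 v=3: DROP (t<15-0); WM=15
i=12 t=18 v=8: → [18,29),[17,28),[16,27),[15,26),[14,25),[13,24),[12,23),[11,22),[10,21),[9,20),[8,19); WM=15
i=13 t=25 v=1: → [25,36),[24,35),[23,34),[22,33),[21,32),[20,31),[19,30),[18,29),[17,28),[16,27),[15,26); WM=15
i=14 t=27 v=9: → [27,38),[26,37),[25,36),[24,35),[23,34),[22,33),[21,32),[20,31),[19,30),[18,29),[17,28); WM=25; [5,16) fires=21 [6,17) fires=23 [7,18) fires=45 [8,19) fires=53 [9,20) fires=53 [10,21) fires=53 [11,22) fires=53 [12,23) fires=53 [13,24) fires=45 [14,25) fires=45
i=15 t=33 v=2: → [33,44),[32,43),[31,42),[30,41),[29,40),[28,39),[27,38),[26,37),[25,36),[24,35),[23,34); WM=25
i=16 t=32 v=2: → [32,43),[31,42),[30,41),[29,40),[28,39),[27,38),[26,37),[25,36),[24,35),[23,34),[22,33); WM=25
i=17 t=24 v=4: DROP (t<25-0); WM=31; [15,26) fires=46 [16,27) fires=40 [17,28) fires=41 [18,29) fires=18 [19,30) fires=10 [20,31) fires=10
i=18 t=34 v=8: → [34,45),[33,44),[32,43),[31,42),[30,41),[29,40),[28,39),[27,38),[26,37),[25,36),[24,35); WM=31
i=19 t=27 v=9: DROP (t<31-0); WM=31
i=20 t=41 v=4: → [41,52),[40,51),[39,50),[38,49),[37,48),[36,47),[35,46),[34,45),[33,44),[32,43),[31,42); WM=39; [21,32) fires=10 [22,33) fires=12 [23,34) fires=14 [24,35) fires=22 [25,36) fires=22 [26,37) fires=21 [27,38) fires=21 [28,39) fires=12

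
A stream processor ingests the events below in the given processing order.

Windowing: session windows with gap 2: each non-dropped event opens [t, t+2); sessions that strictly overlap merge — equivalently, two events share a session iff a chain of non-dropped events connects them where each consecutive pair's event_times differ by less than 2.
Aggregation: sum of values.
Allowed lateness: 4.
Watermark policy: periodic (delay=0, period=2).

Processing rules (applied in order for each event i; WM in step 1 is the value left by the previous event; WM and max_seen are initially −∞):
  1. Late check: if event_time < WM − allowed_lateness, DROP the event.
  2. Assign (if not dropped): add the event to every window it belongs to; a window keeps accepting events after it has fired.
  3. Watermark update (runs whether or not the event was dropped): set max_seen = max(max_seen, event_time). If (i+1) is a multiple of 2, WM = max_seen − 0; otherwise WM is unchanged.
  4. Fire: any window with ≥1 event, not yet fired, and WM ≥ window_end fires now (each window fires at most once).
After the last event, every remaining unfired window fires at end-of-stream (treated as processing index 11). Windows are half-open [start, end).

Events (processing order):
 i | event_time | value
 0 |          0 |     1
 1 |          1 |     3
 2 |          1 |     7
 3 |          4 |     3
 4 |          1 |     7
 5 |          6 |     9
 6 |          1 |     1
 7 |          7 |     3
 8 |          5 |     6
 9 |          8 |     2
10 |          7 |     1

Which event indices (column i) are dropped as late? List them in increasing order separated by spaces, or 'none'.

6

i=0 t=0 v=1: → [0,2); WM=−∞
i=1 t=1 v=3: → [0,3); WM=1
i=2 t=1 v=7: → [0,3); WM=1
i=3 t=4 v=3: → [4,6); WM=4
i=4 t=1 v=7: → [0,3); WM=4
i=5 t=6 v=9: → [6,8); WM=6
i=6 t=1 v=1: DROP (t<6-4); WM=6
i=7 t=7 v=3: → [6,9); WM=7
i=8 t=5 v=6: → [4,9); WM=7
i=9 t=8 v=2: → [4,10); WM=8
i=10 t=7 v=1: → [4,10); WM=8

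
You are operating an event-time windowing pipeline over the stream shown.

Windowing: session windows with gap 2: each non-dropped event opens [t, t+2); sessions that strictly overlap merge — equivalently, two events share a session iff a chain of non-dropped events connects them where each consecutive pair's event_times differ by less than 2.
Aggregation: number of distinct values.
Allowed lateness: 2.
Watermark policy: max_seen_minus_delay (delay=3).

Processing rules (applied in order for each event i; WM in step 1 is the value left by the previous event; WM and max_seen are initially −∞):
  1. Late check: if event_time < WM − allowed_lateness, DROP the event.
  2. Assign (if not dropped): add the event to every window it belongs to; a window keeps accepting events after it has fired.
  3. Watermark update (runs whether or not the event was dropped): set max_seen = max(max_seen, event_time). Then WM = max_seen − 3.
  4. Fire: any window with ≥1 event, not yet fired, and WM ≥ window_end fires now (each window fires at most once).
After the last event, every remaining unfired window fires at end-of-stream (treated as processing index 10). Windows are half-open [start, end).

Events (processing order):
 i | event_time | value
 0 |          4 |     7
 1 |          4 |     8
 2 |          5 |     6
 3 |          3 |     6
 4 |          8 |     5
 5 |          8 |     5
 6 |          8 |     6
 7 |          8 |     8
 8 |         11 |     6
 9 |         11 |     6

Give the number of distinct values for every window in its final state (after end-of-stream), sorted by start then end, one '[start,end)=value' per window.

i=0 t=4 v=7: → [4,6); WM=1
i=1 t=4 v=8: → [4,6); WM=1
i=2 t=5 v=6: → [4,7); WM=2
i=3 t=3 v=6: → [3,7); WM=2
i=4 t=8 v=5: → [8,10); WM=5
i=5 t=8 v=5: → [8,10); WM=5
i=6 t=8 v=6: → [8,10); WM=5
i=7 t=8 v=8: → [8,10); WM=5
i=8 t=11 v=6: → [11,13); WM=8
i=9 t=11 v=6: → [11,13); WM=8

[3,7)=3 [8,10)=3 [11,13)=1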